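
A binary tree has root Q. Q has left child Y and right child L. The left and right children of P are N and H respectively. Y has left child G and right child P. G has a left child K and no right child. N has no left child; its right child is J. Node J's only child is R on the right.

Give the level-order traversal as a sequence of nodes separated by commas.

Level-order visits nodes level by level from the root, left to right within each level.
Level 0: Q
Level 1: Y, L
Level 2: G, P
Level 3: K, N, H
Level 4: J
Level 5: R

Q, Y, L, G, P, K, N, H, J, R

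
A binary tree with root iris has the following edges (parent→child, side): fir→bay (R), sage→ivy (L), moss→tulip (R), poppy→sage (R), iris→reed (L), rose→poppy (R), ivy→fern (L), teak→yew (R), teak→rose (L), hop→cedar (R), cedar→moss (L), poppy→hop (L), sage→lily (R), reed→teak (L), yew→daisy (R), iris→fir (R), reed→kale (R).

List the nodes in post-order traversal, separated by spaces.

tulip moss cedar hop fern ivy lily sage poppy rose daisy yew teak kale reed bay fir iris

Post-order visits the left subtree, then the right subtree, then the node.
At iris: go left to reed.
  At reed: go left to teak.
    At teak: go left to rose.
      At rose: no left child.
      At rose: go right to poppy.
        At poppy: go left to hop.
          At hop: no left child.
          At hop: go right to cedar.
            At cedar: go left to moss.
              At moss: no left child.
              At moss: go right to tulip.
                tulip is a leaf — visit tulip.
              Visit moss.
            At cedar: no right child.
            Visit cedar.
          Visit hop.
        At poppy: go right to sage.
          At sage: go left to ivy.
            At ivy: go left to fern.
              fern is a leaf — visit fern.
            At ivy: no right child.
            Visit ivy.
          At sage: go right to lily.
            lily is a leaf — visit lily.
          Visit sage.
        Visit poppy.
      Visit rose.
    At teak: go right to yew.
      At yew: no left child.
      At yew: go right to daisy.
        daisy is a leaf — visit daisy.
      Visit yew.
    Visit teak.
  At reed: go right to kale.
    kale is a leaf — visit kale.
  Visit reed.
At iris: go right to fir.
  At fir: no left child.
  At fir: go right to bay.
    bay is a leaf — visit bay.
  Visit fir.
Visit iris.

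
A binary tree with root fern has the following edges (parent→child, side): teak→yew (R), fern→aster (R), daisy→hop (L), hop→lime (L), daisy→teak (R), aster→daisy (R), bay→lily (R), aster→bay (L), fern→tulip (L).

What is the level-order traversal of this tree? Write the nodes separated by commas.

Level-order visits nodes level by level from the root, left to right within each level.
Level 0: fern
Level 1: tulip, aster
Level 2: bay, daisy
Level 3: lily, hop, teak
Level 4: lime, yew

fern, tulip, aster, bay, daisy, lily, hop, teak, lime, yew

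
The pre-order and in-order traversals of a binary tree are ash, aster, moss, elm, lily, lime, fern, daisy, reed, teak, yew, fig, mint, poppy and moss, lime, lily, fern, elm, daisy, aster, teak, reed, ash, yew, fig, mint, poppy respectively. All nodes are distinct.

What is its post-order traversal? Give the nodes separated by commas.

The first element of pre-order is the root; it splits in-order into left and right subtrees.
Root ash: left subtree has 9 nodes {moss, lime, lily, fern, elm, daisy, aster, teak, reed}, right has 4 {yew, fig, mint, poppy}.
  Root aster: left subtree has 6 nodes {moss, lime, lily, fern, elm, daisy}, right has 2 {teak, reed}.
    Root moss: left subtree has 0 nodes { }, right has 5 {lime, lily, fern, elm, daisy}.
      Root elm: left subtree has 3 nodes {lime, lily, fern}, right has 1 {daisy}.
        Root lily: left subtree has 1 node {lime}, right has 1 {fern}.
    Root reed: left subtree has 1 node {teak}, right has 0 { }.
  Root yew: left subtree has 0 nodes { }, right has 3 {fig, mint, poppy}.
    Root fig: left subtree has 0 nodes { }, right has 2 {mint, poppy}.
      Root mint: left subtree has 0 nodes { }, right has 1 {poppy}.

lime, fern, lily, daisy, elm, moss, teak, reed, aster, poppy, mint, fig, yew, ash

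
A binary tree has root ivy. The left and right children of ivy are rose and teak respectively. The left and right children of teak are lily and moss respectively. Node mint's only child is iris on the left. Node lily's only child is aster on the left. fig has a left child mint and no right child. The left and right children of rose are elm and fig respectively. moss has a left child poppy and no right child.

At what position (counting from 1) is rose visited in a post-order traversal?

Post-order visits the left subtree, then the right subtree, then the node.
At ivy: go left to rose.
  At rose: go left to elm.
    elm is a leaf — visit elm.
  At rose: go right to fig.
    At fig: go left to mint.
      At mint: go left to iris.
        iris is a leaf — visit iris.
      At mint: no right child.
      Visit mint.
    At fig: no right child.
    Visit fig.
  Visit rose.
At ivy: go right to teak.
  At teak: go left to lily.
    At lily: go left to aster.
      aster is a leaf — visit aster.
    At lily: no right child.
    Visit lily.
  At teak: go right to moss.
    At moss: go left to poppy.
      poppy is a leaf — visit poppy.
    At moss: no right child.
    Visit moss.
  Visit teak.
Visit ivy.
Full post-order sequence: elm, iris, mint, fig, rose, aster, lily, poppy, moss, teak, ivy.

5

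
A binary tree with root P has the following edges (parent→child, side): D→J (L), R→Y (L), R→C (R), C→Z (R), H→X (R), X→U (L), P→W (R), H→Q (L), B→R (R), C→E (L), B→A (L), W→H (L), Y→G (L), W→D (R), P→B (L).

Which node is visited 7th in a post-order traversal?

Post-order visits the left subtree, then the right subtree, then the node.
At P: go left to B.
  At B: go left to A.
    A is a leaf — visit A.
  At B: go right to R.
    At R: go left to Y.
      At Y: go left to G.
        G is a leaf — visit G.
      At Y: no right child.
      Visit Y.
    At R: go right to C.
      At C: go left to E.
        E is a leaf — visit E.
      At C: go right to Z.
        Z is a leaf — visit Z.
      Visit C.
    Visit R.
  Visit B.
At P: go right to W.
  At W: go left to H.
    At H: go left to Q.
      Q is a leaf — visit Q.
    At H: go right to X.
      At X: go left to U.
        U is a leaf — visit U.
      At X: no right child.
      Visit X.
    Visit H.
  At W: go right to D.
    At D: go left to J.
      J is a leaf — visit J.
    At D: no right child.
    Visit D.
  Visit W.
Visit P.
Full post-order sequence: A, G, Y, E, Z, C, R, B, Q, U, X, H, J, D, W, P.

R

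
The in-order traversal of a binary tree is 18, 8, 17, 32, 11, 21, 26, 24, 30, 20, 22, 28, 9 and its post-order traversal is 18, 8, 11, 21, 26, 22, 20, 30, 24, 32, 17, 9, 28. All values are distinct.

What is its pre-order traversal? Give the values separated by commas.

28, 17, 8, 18, 32, 24, 26, 21, 11, 30, 20, 22, 9

The last element of post-order is the root; it splits in-order into left and right subtrees.
Root 28: left subtree has 11 nodes {18, 8, 17, 32, 11, 21, 26, 24, 30, 20, 22}, right has 1 {9}.
  Root 17: left subtree has 2 nodes {18, 8}, right has 8 {32, 11, 21, 26, 24, 30, 20, 22}.
    Root 8: left subtree has 1 node {18}, right has 0 { }.
    Root 32: left subtree has 0 nodes { }, right has 7 {11, 21, 26, 24, 30, 20, 22}.
      Root 24: left subtree has 3 nodes {11, 21, 26}, right has 3 {30, 20, 22}.
        Root 26: left subtree has 2 nodes {11, 21}, right has 0 { }.
          Root 21: left subtree has 1 node {11}, right has 0 { }.
        Root 30: left subtree has 0 nodes { }, right has 2 {20, 22}.
          Root 20: left subtree has 0 nodes { }, right has 1 {22}.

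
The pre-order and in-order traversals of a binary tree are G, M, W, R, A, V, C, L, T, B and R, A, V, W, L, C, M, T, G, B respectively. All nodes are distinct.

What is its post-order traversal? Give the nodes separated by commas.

V, A, R, L, C, W, T, M, B, G

The first element of pre-order is the root; it splits in-order into left and right subtrees.
Root G: left subtree has 8 nodes {R, A, V, W, L, C, M, T}, right has 1 {B}.
  Root M: left subtree has 6 nodes {R, A, V, W, L, C}, right has 1 {T}.
    Root W: left subtree has 3 nodes {R, A, V}, right has 2 {L, C}.
      Root R: left subtree has 0 nodes { }, right has 2 {A, V}.
        Root A: left subtree has 0 nodes { }, right has 1 {V}.
      Root C: left subtree has 1 node {L}, right has 0 { }.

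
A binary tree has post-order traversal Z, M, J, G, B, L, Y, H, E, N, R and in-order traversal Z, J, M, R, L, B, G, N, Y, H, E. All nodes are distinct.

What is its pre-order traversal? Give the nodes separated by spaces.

The last element of post-order is the root; it splits in-order into left and right subtrees.
Root R: left subtree has 3 nodes {Z, J, M}, right has 7 {L, B, G, N, Y, H, E}.
  Root J: left subtree has 1 node {Z}, right has 1 {M}.
  Root N: left subtree has 3 nodes {L, B, G}, right has 3 {Y, H, E}.
    Root L: left subtree has 0 nodes { }, right has 2 {B, G}.
      Root B: left subtree has 0 nodes { }, right has 1 {G}.
    Root E: left subtree has 2 nodes {Y, H}, right has 0 { }.
      Root H: left subtree has 1 node {Y}, right has 0 { }.

R J Z M N L B G E H Y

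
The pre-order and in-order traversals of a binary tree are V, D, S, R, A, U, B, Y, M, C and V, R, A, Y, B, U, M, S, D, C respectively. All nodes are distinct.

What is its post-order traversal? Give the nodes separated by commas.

The first element of pre-order is the root; it splits in-order into left and right subtrees.
Root V: left subtree has 0 nodes { }, right has 9 {R, A, Y, B, U, M, S, D, C}.
  Root D: left subtree has 7 nodes {R, A, Y, B, U, M, S}, right has 1 {C}.
    Root S: left subtree has 6 nodes {R, A, Y, B, U, M}, right has 0 { }.
      Root R: left subtree has 0 nodes { }, right has 5 {A, Y, B, U, M}.
        Root A: left subtree has 0 nodes { }, right has 4 {Y, B, U, M}.
          Root U: left subtree has 2 nodes {Y, B}, right has 1 {M}.
            Root B: left subtree has 1 node {Y}, right has 0 { }.

Y, B, M, U, A, R, S, C, D, V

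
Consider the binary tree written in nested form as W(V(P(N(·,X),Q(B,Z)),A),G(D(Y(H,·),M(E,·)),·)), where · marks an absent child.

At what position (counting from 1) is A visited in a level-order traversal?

5

Level-order visits nodes level by level from the root, left to right within each level.
Level 0: W
Level 1: V, G
Level 2: P, A, D
Level 3: N, Q, Y, M
Level 4: X, B, Z, H, E
Full level-order sequence: W, V, G, P, A, D, N, Q, Y, M, X, B, Z, H, E.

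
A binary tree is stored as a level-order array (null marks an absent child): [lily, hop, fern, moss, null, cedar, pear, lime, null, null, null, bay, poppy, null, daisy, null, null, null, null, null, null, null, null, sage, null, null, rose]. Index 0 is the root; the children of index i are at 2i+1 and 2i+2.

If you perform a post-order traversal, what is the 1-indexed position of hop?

3

Post-order visits the left subtree, then the right subtree, then the node.
At lily: go left to hop.
  At hop: go left to moss.
    At moss: go left to lime.
      lime is a leaf — visit lime.
    At moss: no right child.
    Visit moss.
  At hop: no right child.
  Visit hop.
At lily: go right to fern.
  At fern: go left to cedar.
    At cedar: go left to bay.
      At bay: go left to sage.
        sage is a leaf — visit sage.
      At bay: no right child.
      Visit bay.
    At cedar: go right to poppy.
      At poppy: no left child.
      At poppy: go right to rose.
        rose is a leaf — visit rose.
      Visit poppy.
    Visit cedar.
  At fern: go right to pear.
    At pear: no left child.
    At pear: go right to daisy.
      daisy is a leaf — visit daisy.
    Visit pear.
  Visit fern.
Visit lily.
Full post-order sequence: lime, moss, hop, sage, bay, rose, poppy, cedar, daisy, pear, fern, lily.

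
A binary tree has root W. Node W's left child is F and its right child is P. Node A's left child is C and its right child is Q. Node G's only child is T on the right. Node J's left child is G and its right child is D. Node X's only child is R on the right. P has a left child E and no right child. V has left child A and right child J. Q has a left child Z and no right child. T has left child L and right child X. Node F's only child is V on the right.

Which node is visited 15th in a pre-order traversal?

P

Pre-order visits the node, then its left subtree, then its right subtree.
Visit W.
At W: go left to F.
  Visit F.
  At F: no left child.
  At F: go right to V.
    Visit V.
    At V: go left to A.
      Visit A.
      At A: go left to C.
        C is a leaf — visit C.
      At A: go right to Q.
        Visit Q.
        At Q: go left to Z.
          Z is a leaf — visit Z.
        At Q: no right child.
    At V: go right to J.
      Visit J.
      At J: go left to G.
        Visit G.
        At G: no left child.
        At G: go right to T.
          Visit T.
          At T: go left to L.
            L is a leaf — visit L.
          At T: go right to X.
            Visit X.
            At X: no left child.
            At X: go right to R.
              R is a leaf — visit R.
      At J: go right to D.
        D is a leaf — visit D.
At W: go right to P.
  Visit P.
  At P: go left to E.
    E is a leaf — visit E.
  At P: no right child.
Full pre-order sequence: W, F, V, A, C, Q, Z, J, G, T, L, X, R, D, P, E.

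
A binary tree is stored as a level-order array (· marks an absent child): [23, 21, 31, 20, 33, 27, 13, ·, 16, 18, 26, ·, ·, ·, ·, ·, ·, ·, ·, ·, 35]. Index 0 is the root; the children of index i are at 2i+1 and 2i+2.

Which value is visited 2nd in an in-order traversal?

In-order visits the left subtree, then the node, then the right subtree.
At 23: go left to 21.
  At 21: go left to 20.
    At 20: no left child.
    Visit 20.
    At 20: go right to 16.
      16 is a leaf — visit 16.
  Visit 21.
  At 21: go right to 33.
    At 33: go left to 18.
      At 18: no left child.
      Visit 18.
      At 18: go right to 35.
        35 is a leaf — visit 35.
    Visit 33.
    At 33: go right to 26.
      26 is a leaf — visit 26.
Visit 23.
At 23: go right to 31.
  At 31: go left to 27.
    27 is a leaf — visit 27.
  Visit 31.
  At 31: go right to 13.
    13 is a leaf — visit 13.
Full in-order sequence: 20, 16, 21, 18, 35, 33, 26, 23, 27, 31, 13.

16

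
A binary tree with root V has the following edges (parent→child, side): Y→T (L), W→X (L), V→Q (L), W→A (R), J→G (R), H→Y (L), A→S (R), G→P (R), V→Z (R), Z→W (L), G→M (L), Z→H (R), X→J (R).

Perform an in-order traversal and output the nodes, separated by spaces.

Q V X J M G P W A S Z T Y H

In-order visits the left subtree, then the node, then the right subtree.
At V: go left to Q.
  Q is a leaf — visit Q.
Visit V.
At V: go right to Z.
  At Z: go left to W.
    At W: go left to X.
      At X: no left child.
      Visit X.
      At X: go right to J.
        At J: no left child.
        Visit J.
        At J: go right to G.
          At G: go left to M.
            M is a leaf — visit M.
          Visit G.
          At G: go right to P.
            P is a leaf — visit P.
    Visit W.
    At W: go right to A.
      At A: no left child.
      Visit A.
      At A: go right to S.
        S is a leaf — visit S.
  Visit Z.
  At Z: go right to H.
    At H: go left to Y.
      At Y: go left to T.
        T is a leaf — visit T.
      Visit Y.
      At Y: no right child.
    Visit H.
    At H: no right child.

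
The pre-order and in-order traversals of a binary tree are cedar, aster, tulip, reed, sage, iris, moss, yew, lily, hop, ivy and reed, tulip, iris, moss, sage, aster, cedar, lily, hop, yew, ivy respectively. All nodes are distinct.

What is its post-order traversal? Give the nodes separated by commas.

reed, moss, iris, sage, tulip, aster, hop, lily, ivy, yew, cedar

The first element of pre-order is the root; it splits in-order into left and right subtrees.
Root cedar: left subtree has 6 nodes {reed, tulip, iris, moss, sage, aster}, right has 4 {lily, hop, yew, ivy}.
  Root aster: left subtree has 5 nodes {reed, tulip, iris, moss, sage}, right has 0 { }.
    Root tulip: left subtree has 1 node {reed}, right has 3 {iris, moss, sage}.
      Root sage: left subtree has 2 nodes {iris, moss}, right has 0 { }.
        Root iris: left subtree has 0 nodes { }, right has 1 {moss}.
  Root yew: left subtree has 2 nodes {lily, hop}, right has 1 {ivy}.
    Root lily: left subtree has 0 nodes { }, right has 1 {hop}.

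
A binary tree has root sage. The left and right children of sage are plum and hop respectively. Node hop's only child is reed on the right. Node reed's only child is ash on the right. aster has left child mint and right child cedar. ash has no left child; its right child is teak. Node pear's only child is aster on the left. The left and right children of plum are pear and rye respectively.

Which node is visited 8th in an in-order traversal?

In-order visits the left subtree, then the node, then the right subtree.
At sage: go left to plum.
  At plum: go left to pear.
    At pear: go left to aster.
      At aster: go left to mint.
        mint is a leaf — visit mint.
      Visit aster.
      At aster: go right to cedar.
        cedar is a leaf — visit cedar.
    Visit pear.
    At pear: no right child.
  Visit plum.
  At plum: go right to rye.
    rye is a leaf — visit rye.
Visit sage.
At sage: go right to hop.
  At hop: no left child.
  Visit hop.
  At hop: go right to reed.
    At reed: no left child.
    Visit reed.
    At reed: go right to ash.
      At ash: no left child.
      Visit ash.
      At ash: go right to teak.
        teak is a leaf — visit teak.
Full in-order sequence: mint, aster, cedar, pear, plum, rye, sage, hop, reed, ash, teak.

hop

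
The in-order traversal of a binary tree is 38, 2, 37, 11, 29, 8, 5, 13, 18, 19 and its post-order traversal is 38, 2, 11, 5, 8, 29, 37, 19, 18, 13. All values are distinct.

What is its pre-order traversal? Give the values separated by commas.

13, 37, 2, 38, 29, 11, 8, 5, 18, 19

The last element of post-order is the root; it splits in-order into left and right subtrees.
Root 13: left subtree has 7 nodes {38, 2, 37, 11, 29, 8, 5}, right has 2 {18, 19}.
  Root 37: left subtree has 2 nodes {38, 2}, right has 4 {11, 29, 8, 5}.
    Root 2: left subtree has 1 node {38}, right has 0 { }.
    Root 29: left subtree has 1 node {11}, right has 2 {8, 5}.
      Root 8: left subtree has 0 nodes { }, right has 1 {5}.
  Root 18: left subtree has 0 nodes { }, right has 1 {19}.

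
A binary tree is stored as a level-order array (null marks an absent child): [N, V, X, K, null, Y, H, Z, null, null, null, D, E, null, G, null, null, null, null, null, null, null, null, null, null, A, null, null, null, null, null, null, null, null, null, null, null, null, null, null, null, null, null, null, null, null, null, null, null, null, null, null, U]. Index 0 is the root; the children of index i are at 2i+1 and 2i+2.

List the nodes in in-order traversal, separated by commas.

Z, K, V, N, D, Y, A, U, E, X, H, G

In-order visits the left subtree, then the node, then the right subtree.
At N: go left to V.
  At V: go left to K.
    At K: go left to Z.
      Z is a leaf — visit Z.
    Visit K.
    At K: no right child.
  Visit V.
  At V: no right child.
Visit N.
At N: go right to X.
  At X: go left to Y.
    At Y: go left to D.
      D is a leaf — visit D.
    Visit Y.
    At Y: go right to E.
      At E: go left to A.
        At A: no left child.
        Visit A.
        At A: go right to U.
          U is a leaf — visit U.
      Visit E.
      At E: no right child.
  Visit X.
  At X: go right to H.
    At H: no left child.
    Visit H.
    At H: go right to G.
      G is a leaf — visit G.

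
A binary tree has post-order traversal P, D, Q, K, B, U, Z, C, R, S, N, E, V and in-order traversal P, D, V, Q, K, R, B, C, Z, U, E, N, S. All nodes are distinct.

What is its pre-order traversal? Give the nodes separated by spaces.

V D P E R K Q C B Z U N S

The last element of post-order is the root; it splits in-order into left and right subtrees.
Root V: left subtree has 2 nodes {P, D}, right has 10 {Q, K, R, B, C, Z, U, E, N, S}.
  Root D: left subtree has 1 node {P}, right has 0 { }.
  Root E: left subtree has 7 nodes {Q, K, R, B, C, Z, U}, right has 2 {N, S}.
    Root R: left subtree has 2 nodes {Q, K}, right has 4 {B, C, Z, U}.
      Root K: left subtree has 1 node {Q}, right has 0 { }.
      Root C: left subtree has 1 node {B}, right has 2 {Z, U}.
        Root Z: left subtree has 0 nodes { }, right has 1 {U}.
    Root N: left subtree has 0 nodes { }, right has 1 {S}.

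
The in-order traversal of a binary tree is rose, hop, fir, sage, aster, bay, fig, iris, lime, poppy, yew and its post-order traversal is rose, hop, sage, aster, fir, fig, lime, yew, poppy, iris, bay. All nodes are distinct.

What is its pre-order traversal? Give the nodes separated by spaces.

bay fir hop rose aster sage iris fig poppy lime yew

The last element of post-order is the root; it splits in-order into left and right subtrees.
Root bay: left subtree has 5 nodes {rose, hop, fir, sage, aster}, right has 5 {fig, iris, lime, poppy, yew}.
  Root fir: left subtree has 2 nodes {rose, hop}, right has 2 {sage, aster}.
    Root hop: left subtree has 1 node {rose}, right has 0 { }.
    Root aster: left subtree has 1 node {sage}, right has 0 { }.
  Root iris: left subtree has 1 node {fig}, right has 3 {lime, poppy, yew}.
    Root poppy: left subtree has 1 node {lime}, right has 1 {yew}.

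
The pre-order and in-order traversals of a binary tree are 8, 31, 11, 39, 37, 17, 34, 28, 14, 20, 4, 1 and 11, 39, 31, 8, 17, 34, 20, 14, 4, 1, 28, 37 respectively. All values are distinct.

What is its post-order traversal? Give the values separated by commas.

39, 11, 31, 20, 1, 4, 14, 28, 34, 17, 37, 8

The first element of pre-order is the root; it splits in-order into left and right subtrees.
Root 8: left subtree has 3 nodes {11, 39, 31}, right has 8 {17, 34, 20, 14, 4, 1, 28, 37}.
  Root 31: left subtree has 2 nodes {11, 39}, right has 0 { }.
    Root 11: left subtree has 0 nodes { }, right has 1 {39}.
  Root 37: left subtree has 7 nodes {17, 34, 20, 14, 4, 1, 28}, right has 0 { }.
    Root 17: left subtree has 0 nodes { }, right has 6 {34, 20, 14, 4, 1, 28}.
      Root 34: left subtree has 0 nodes { }, right has 5 {20, 14, 4, 1, 28}.
        Root 28: left subtree has 4 nodes {20, 14, 4, 1}, right has 0 { }.
          Root 14: left subtree has 1 node {20}, right has 2 {4, 1}.
            Root 4: left subtree has 0 nodes { }, right has 1 {1}.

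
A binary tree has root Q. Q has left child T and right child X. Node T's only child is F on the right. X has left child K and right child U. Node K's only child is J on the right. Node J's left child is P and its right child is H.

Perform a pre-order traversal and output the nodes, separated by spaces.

Pre-order visits the node, then its left subtree, then its right subtree.
Visit Q.
At Q: go left to T.
  Visit T.
  At T: no left child.
  At T: go right to F.
    F is a leaf — visit F.
At Q: go right to X.
  Visit X.
  At X: go left to K.
    Visit K.
    At K: no left child.
    At K: go right to J.
      Visit J.
      At J: go left to P.
        P is a leaf — visit P.
      At J: go right to H.
        H is a leaf — visit H.
  At X: go right to U.
    U is a leaf — visit U.

Q T F X K J P H U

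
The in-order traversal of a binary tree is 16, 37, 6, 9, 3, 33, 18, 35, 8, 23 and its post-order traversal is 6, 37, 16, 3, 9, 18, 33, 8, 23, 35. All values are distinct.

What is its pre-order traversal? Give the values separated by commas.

35, 33, 9, 16, 37, 6, 3, 18, 23, 8

The last element of post-order is the root; it splits in-order into left and right subtrees.
Root 35: left subtree has 7 nodes {16, 37, 6, 9, 3, 33, 18}, right has 2 {8, 23}.
  Root 33: left subtree has 5 nodes {16, 37, 6, 9, 3}, right has 1 {18}.
    Root 9: left subtree has 3 nodes {16, 37, 6}, right has 1 {3}.
      Root 16: left subtree has 0 nodes { }, right has 2 {37, 6}.
        Root 37: left subtree has 0 nodes { }, right has 1 {6}.
  Root 23: left subtree has 1 node {8}, right has 0 { }.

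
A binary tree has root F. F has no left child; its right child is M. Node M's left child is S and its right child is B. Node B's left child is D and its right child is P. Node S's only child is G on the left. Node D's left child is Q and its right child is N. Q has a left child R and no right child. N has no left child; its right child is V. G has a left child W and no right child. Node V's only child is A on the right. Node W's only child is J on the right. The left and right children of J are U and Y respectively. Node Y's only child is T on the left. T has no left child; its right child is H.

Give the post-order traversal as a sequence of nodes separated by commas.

U, H, T, Y, J, W, G, S, R, Q, A, V, N, D, P, B, M, F

Post-order visits the left subtree, then the right subtree, then the node.
At F: no left child.
At F: go right to M.
  At M: go left to S.
    At S: go left to G.
      At G: go left to W.
        At W: no left child.
        At W: go right to J.
          At J: go left to U.
            U is a leaf — visit U.
          At J: go right to Y.
            At Y: go left to T.
              At T: no left child.
              At T: go right to H.
                H is a leaf — visit H.
              Visit T.
            At Y: no right child.
            Visit Y.
          Visit J.
        Visit W.
      At G: no right child.
      Visit G.
    At S: no right child.
    Visit S.
  At M: go right to B.
    At B: go left to D.
      At D: go left to Q.
        At Q: go left to R.
          R is a leaf — visit R.
        At Q: no right child.
        Visit Q.
      At D: go right to N.
        At N: no left child.
        At N: go right to V.
          At V: no left child.
          At V: go right to A.
            A is a leaf — visit A.
          Visit V.
        Visit N.
      Visit D.
    At B: go right to P.
      P is a leaf — visit P.
    Visit B.
  Visit M.
Visit F.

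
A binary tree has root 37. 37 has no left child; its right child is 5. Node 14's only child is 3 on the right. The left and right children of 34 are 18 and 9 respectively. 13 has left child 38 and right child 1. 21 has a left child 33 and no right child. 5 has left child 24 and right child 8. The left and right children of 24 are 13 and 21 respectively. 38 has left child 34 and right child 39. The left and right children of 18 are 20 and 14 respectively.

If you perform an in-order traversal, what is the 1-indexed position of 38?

8

In-order visits the left subtree, then the node, then the right subtree.
At 37: no left child.
Visit 37.
At 37: go right to 5.
  At 5: go left to 24.
    At 24: go left to 13.
      At 13: go left to 38.
        At 38: go left to 34.
          At 34: go left to 18.
            At 18: go left to 20.
              20 is a leaf — visit 20.
            Visit 18.
            At 18: go right to 14.
              At 14: no left child.
              Visit 14.
              At 14: go right to 3.
                3 is a leaf — visit 3.
          Visit 34.
          At 34: go right to 9.
            9 is a leaf — visit 9.
        Visit 38.
        At 38: go right to 39.
          39 is a leaf — visit 39.
      Visit 13.
      At 13: go right to 1.
        1 is a leaf — visit 1.
    Visit 24.
    At 24: go right to 21.
      At 21: go left to 33.
        33 is a leaf — visit 33.
      Visit 21.
      At 21: no right child.
  Visit 5.
  At 5: go right to 8.
    8 is a leaf — visit 8.
Full in-order sequence: 37, 20, 18, 14, 3, 34, 9, 38, 39, 13, 1, 24, 33, 21, 5, 8.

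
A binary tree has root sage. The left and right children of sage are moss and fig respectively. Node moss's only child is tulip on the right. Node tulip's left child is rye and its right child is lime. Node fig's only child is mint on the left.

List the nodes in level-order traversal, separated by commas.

Level-order visits nodes level by level from the root, left to right within each level.
Level 0: sage
Level 1: moss, fig
Level 2: tulip, mint
Level 3: rye, lime

sage, moss, fig, tulip, mint, rye, lime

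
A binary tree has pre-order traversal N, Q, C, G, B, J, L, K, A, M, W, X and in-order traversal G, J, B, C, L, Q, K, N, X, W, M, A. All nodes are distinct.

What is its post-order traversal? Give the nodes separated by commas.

The first element of pre-order is the root; it splits in-order into left and right subtrees.
Root N: left subtree has 7 nodes {G, J, B, C, L, Q, K}, right has 4 {X, W, M, A}.
  Root Q: left subtree has 5 nodes {G, J, B, C, L}, right has 1 {K}.
    Root C: left subtree has 3 nodes {G, J, B}, right has 1 {L}.
      Root G: left subtree has 0 nodes { }, right has 2 {J, B}.
        Root B: left subtree has 1 node {J}, right has 0 { }.
  Root A: left subtree has 3 nodes {X, W, M}, right has 0 { }.
    Root M: left subtree has 2 nodes {X, W}, right has 0 { }.
      Root W: left subtree has 1 node {X}, right has 0 { }.

J, B, G, L, C, K, Q, X, W, M, A, N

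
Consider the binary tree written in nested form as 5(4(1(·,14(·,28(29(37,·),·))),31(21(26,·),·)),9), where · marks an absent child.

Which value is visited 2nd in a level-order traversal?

4

Level-order visits nodes level by level from the root, left to right within each level.
Level 0: 5
Level 1: 4, 9
Level 2: 1, 31
Level 3: 14, 21
Level 4: 28, 26
Level 5: 29
Level 6: 37
Full level-order sequence: 5, 4, 9, 1, 31, 14, 21, 28, 26, 29, 37.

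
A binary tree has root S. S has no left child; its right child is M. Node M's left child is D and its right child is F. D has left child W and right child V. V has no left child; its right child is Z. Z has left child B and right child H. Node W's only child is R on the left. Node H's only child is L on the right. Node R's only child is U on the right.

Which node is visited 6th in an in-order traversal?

In-order visits the left subtree, then the node, then the right subtree.
At S: no left child.
Visit S.
At S: go right to M.
  At M: go left to D.
    At D: go left to W.
      At W: go left to R.
        At R: no left child.
        Visit R.
        At R: go right to U.
          U is a leaf — visit U.
      Visit W.
      At W: no right child.
    Visit D.
    At D: go right to V.
      At V: no left child.
      Visit V.
      At V: go right to Z.
        At Z: go left to B.
          B is a leaf — visit B.
        Visit Z.
        At Z: go right to H.
          At H: no left child.
          Visit H.
          At H: go right to L.
            L is a leaf — visit L.
  Visit M.
  At M: go right to F.
    F is a leaf — visit F.
Full in-order sequence: S, R, U, W, D, V, B, Z, H, L, M, F.

V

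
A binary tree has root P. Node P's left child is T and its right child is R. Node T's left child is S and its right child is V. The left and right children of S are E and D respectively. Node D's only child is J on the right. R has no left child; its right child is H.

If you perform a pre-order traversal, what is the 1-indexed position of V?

7

Pre-order visits the node, then its left subtree, then its right subtree.
Visit P.
At P: go left to T.
  Visit T.
  At T: go left to S.
    Visit S.
    At S: go left to E.
      E is a leaf — visit E.
    At S: go right to D.
      Visit D.
      At D: no left child.
      At D: go right to J.
        J is a leaf — visit J.
  At T: go right to V.
    V is a leaf — visit V.
At P: go right to R.
  Visit R.
  At R: no left child.
  At R: go right to H.
    H is a leaf — visit H.
Full pre-order sequence: P, T, S, E, D, J, V, R, H.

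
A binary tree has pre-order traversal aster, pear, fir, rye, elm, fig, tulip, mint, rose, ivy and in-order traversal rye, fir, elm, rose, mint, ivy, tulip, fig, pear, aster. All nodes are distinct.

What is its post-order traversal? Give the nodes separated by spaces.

rye rose ivy mint tulip fig elm fir pear aster

The first element of pre-order is the root; it splits in-order into left and right subtrees.
Root aster: left subtree has 9 nodes {rye, fir, elm, rose, mint, ivy, tulip, fig, pear}, right has 0 { }.
  Root pear: left subtree has 8 nodes {rye, fir, elm, rose, mint, ivy, tulip, fig}, right has 0 { }.
    Root fir: left subtree has 1 node {rye}, right has 6 {elm, rose, mint, ivy, tulip, fig}.
      Root elm: left subtree has 0 nodes { }, right has 5 {rose, mint, ivy, tulip, fig}.
        Root fig: left subtree has 4 nodes {rose, mint, ivy, tulip}, right has 0 { }.
          Root tulip: left subtree has 3 nodes {rose, mint, ivy}, right has 0 { }.
            Root mint: left subtree has 1 node {rose}, right has 1 {ivy}.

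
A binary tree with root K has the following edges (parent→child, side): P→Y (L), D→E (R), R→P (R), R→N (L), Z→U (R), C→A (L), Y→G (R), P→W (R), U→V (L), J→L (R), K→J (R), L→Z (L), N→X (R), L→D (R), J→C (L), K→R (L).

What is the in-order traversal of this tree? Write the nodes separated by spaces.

N X R Y G P W K A C J Z V U L D E

In-order visits the left subtree, then the node, then the right subtree.
At K: go left to R.
  At R: go left to N.
    At N: no left child.
    Visit N.
    At N: go right to X.
      X is a leaf — visit X.
  Visit R.
  At R: go right to P.
    At P: go left to Y.
      At Y: no left child.
      Visit Y.
      At Y: go right to G.
        G is a leaf — visit G.
    Visit P.
    At P: go right to W.
      W is a leaf — visit W.
Visit K.
At K: go right to J.
  At J: go left to C.
    At C: go left to A.
      A is a leaf — visit A.
    Visit C.
    At C: no right child.
  Visit J.
  At J: go right to L.
    At L: go left to Z.
      At Z: no left child.
      Visit Z.
      At Z: go right to U.
        At U: go left to V.
          V is a leaf — visit V.
        Visit U.
        At U: no right child.
    Visit L.
    At L: go right to D.
      At D: no left child.
      Visit D.
      At D: go right to E.
        E is a leaf — visit E.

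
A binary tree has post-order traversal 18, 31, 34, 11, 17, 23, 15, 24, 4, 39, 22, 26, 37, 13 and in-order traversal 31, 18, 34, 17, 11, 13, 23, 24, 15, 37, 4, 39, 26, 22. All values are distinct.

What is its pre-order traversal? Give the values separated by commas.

The last element of post-order is the root; it splits in-order into left and right subtrees.
Root 13: left subtree has 5 nodes {31, 18, 34, 17, 11}, right has 8 {23, 24, 15, 37, 4, 39, 26, 22}.
  Root 17: left subtree has 3 nodes {31, 18, 34}, right has 1 {11}.
    Root 34: left subtree has 2 nodes {31, 18}, right has 0 { }.
      Root 31: left subtree has 0 nodes { }, right has 1 {18}.
  Root 37: left subtree has 3 nodes {23, 24, 15}, right has 4 {4, 39, 26, 22}.
    Root 24: left subtree has 1 node {23}, right has 1 {15}.
    Root 26: left subtree has 2 nodes {4, 39}, right has 1 {22}.
      Root 39: left subtree has 1 node {4}, right has 0 { }.

13, 17, 34, 31, 18, 11, 37, 24, 23, 15, 26, 39, 4, 22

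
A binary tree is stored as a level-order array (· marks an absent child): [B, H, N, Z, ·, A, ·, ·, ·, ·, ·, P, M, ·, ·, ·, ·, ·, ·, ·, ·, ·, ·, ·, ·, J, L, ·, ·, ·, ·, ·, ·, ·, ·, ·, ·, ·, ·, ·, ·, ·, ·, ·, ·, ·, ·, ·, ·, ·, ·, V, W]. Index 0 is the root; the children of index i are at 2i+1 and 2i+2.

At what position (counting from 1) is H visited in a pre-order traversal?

2

Pre-order visits the node, then its left subtree, then its right subtree.
Visit B.
At B: go left to H.
  Visit H.
  At H: go left to Z.
    Z is a leaf — visit Z.
  At H: no right child.
At B: go right to N.
  Visit N.
  At N: go left to A.
    Visit A.
    At A: go left to P.
      P is a leaf — visit P.
    At A: go right to M.
      Visit M.
      At M: go left to J.
        Visit J.
        At J: go left to V.
          V is a leaf — visit V.
        At J: go right to W.
          W is a leaf — visit W.
      At M: go right to L.
        L is a leaf — visit L.
  At N: no right child.
Full pre-order sequence: B, H, Z, N, A, P, M, J, V, W, L.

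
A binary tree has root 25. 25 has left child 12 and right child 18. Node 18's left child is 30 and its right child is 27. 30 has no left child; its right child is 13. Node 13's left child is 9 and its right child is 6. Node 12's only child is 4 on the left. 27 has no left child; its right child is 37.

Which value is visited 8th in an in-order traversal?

In-order visits the left subtree, then the node, then the right subtree.
At 25: go left to 12.
  At 12: go left to 4.
    4 is a leaf — visit 4.
  Visit 12.
  At 12: no right child.
Visit 25.
At 25: go right to 18.
  At 18: go left to 30.
    At 30: no left child.
    Visit 30.
    At 30: go right to 13.
      At 13: go left to 9.
        9 is a leaf — visit 9.
      Visit 13.
      At 13: go right to 6.
        6 is a leaf — visit 6.
  Visit 18.
  At 18: go right to 27.
    At 27: no left child.
    Visit 27.
    At 27: go right to 37.
      37 is a leaf — visit 37.
Full in-order sequence: 4, 12, 25, 30, 9, 13, 6, 18, 27, 37.

18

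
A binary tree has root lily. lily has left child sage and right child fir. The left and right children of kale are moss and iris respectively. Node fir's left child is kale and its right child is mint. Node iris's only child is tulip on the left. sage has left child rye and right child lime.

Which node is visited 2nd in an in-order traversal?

sage

In-order visits the left subtree, then the node, then the right subtree.
At lily: go left to sage.
  At sage: go left to rye.
    rye is a leaf — visit rye.
  Visit sage.
  At sage: go right to lime.
    lime is a leaf — visit lime.
Visit lily.
At lily: go right to fir.
  At fir: go left to kale.
    At kale: go left to moss.
      moss is a leaf — visit moss.
    Visit kale.
    At kale: go right to iris.
      At iris: go left to tulip.
        tulip is a leaf — visit tulip.
      Visit iris.
      At iris: no right child.
  Visit fir.
  At fir: go right to mint.
    mint is a leaf — visit mint.
Full in-order sequence: rye, sage, lime, lily, moss, kale, tulip, iris, fir, mint.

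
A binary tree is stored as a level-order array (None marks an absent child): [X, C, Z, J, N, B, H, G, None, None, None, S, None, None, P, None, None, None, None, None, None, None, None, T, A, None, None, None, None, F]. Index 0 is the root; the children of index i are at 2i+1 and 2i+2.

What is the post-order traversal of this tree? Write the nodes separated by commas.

Post-order visits the left subtree, then the right subtree, then the node.
At X: go left to C.
  At C: go left to J.
    At J: go left to G.
      G is a leaf — visit G.
    At J: no right child.
    Visit J.
  At C: go right to N.
    N is a leaf — visit N.
  Visit C.
At X: go right to Z.
  At Z: go left to B.
    At B: go left to S.
      At S: go left to T.
        T is a leaf — visit T.
      At S: go right to A.
        A is a leaf — visit A.
      Visit S.
    At B: no right child.
    Visit B.
  At Z: go right to H.
    At H: no left child.
    At H: go right to P.
      At P: go left to F.
        F is a leaf — visit F.
      At P: no right child.
      Visit P.
    Visit H.
  Visit Z.
Visit X.

G, J, N, C, T, A, S, B, F, P, H, Z, X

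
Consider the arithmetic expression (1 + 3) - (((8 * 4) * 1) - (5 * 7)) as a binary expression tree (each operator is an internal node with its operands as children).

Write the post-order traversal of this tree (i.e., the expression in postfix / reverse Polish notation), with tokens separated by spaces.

Post-order on an expression tree gives postfix notation: for each operator, emit left operand, right operand, then the operator.

1 3 + 8 4 * 1 * 5 7 * - -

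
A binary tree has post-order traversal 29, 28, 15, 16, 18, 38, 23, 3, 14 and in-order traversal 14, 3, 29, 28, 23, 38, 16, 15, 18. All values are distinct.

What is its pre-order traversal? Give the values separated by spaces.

14 3 23 28 29 38 18 16 15

The last element of post-order is the root; it splits in-order into left and right subtrees.
Root 14: left subtree has 0 nodes { }, right has 8 {3, 29, 28, 23, 38, 16, 15, 18}.
  Root 3: left subtree has 0 nodes { }, right has 7 {29, 28, 23, 38, 16, 15, 18}.
    Root 23: left subtree has 2 nodes {29, 28}, right has 4 {38, 16, 15, 18}.
      Root 28: left subtree has 1 node {29}, right has 0 { }.
      Root 38: left subtree has 0 nodes { }, right has 3 {16, 15, 18}.
        Root 18: left subtree has 2 nodes {16, 15}, right has 0 { }.
          Root 16: left subtree has 0 nodes { }, right has 1 {15}.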